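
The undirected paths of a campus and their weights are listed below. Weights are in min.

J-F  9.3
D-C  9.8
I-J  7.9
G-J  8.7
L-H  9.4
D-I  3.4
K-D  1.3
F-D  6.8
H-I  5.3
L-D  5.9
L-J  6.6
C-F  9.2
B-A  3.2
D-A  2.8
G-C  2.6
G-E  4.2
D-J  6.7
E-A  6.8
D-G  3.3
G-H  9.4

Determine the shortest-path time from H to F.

15.5 min

Running Dijkstra from H:
H: 0
I: 5.3  (via H)
D: 8.7  (via I)
G: 9.4  (via H)
L: 9.4  (via H)
K: 10  (via D)
A: 11.5  (via D)
C: 12  (via G)
J: 13.2  (via I)
E: 13.6  (via G)
B: 14.7  (via A)
F: 15.5  (via D)
Shortest route: H → I → D → F = 15.5 min.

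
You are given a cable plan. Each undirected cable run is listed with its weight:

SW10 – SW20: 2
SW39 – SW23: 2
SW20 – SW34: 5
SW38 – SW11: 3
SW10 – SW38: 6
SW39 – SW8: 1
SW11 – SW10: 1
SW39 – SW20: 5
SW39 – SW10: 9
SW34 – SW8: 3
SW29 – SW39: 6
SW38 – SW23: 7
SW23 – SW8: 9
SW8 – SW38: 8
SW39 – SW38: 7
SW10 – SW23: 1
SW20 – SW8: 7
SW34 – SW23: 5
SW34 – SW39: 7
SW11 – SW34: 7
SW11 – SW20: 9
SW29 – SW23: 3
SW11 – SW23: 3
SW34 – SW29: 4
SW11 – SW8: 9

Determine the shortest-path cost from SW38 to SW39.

Candidate routes:
SW38 - SW39: 7 = 7
SW38 - SW11 - SW23 - SW39: 3+3+2 = 8
Cheapest is SW38 - SW39 at 7.

7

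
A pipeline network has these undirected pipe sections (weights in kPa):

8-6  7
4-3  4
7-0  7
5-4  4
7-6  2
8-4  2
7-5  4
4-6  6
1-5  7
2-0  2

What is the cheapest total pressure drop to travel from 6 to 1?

Enumerating some paths:
6 - 7 - 5 - 1: 2+4+7 = 13
6 - 4 - 5 - 1: 6+4+7 = 17
The minimum is 13 kPa via 6 - 7 - 5 - 1.

13 kPa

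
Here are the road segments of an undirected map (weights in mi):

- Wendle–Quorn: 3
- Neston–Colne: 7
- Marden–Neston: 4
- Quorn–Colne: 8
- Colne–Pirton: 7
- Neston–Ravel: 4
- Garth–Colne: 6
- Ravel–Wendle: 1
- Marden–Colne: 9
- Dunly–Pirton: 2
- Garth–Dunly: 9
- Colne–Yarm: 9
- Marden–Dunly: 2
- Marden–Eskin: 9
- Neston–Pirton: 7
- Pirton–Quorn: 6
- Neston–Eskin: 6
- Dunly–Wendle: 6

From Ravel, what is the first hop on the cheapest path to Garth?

Candidate routes:
Ravel–Neston–Colne–Garth: 4+7+6 = 17
Ravel–Wendle–Dunly–Garth: 1+6+9 = 16
Ravel–Neston–Marden–Dunly–Garth: 4+4+2+9 = 19
Ravel–Wendle–Quorn–Colne–Garth: 1+3+8+6 = 18
The minimum is 16 mi via Ravel–Wendle–Dunly–Garth.
So from Ravel the first move is to Wendle.

Wendle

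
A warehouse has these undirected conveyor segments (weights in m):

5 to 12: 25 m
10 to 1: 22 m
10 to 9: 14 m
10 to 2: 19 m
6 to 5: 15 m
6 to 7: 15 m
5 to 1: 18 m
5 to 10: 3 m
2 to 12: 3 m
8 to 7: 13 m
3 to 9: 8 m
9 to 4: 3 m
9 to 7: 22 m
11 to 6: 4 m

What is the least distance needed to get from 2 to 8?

Settle nodes by increasing distance from 2:
2: 0
12: 3  (via 2)
10: 19  (via 2)
5: 22  (via 10)
9: 33  (via 10)
4: 36  (via 9)
6: 37  (via 5)
1: 40  (via 5)
3: 41  (via 9)
11: 41  (via 6)
7: 52  (via 6)
8: 65  (via 7)
Shortest route: 2 → 10 → 5 → 6 → 7 → 8 = 65 m.

65 m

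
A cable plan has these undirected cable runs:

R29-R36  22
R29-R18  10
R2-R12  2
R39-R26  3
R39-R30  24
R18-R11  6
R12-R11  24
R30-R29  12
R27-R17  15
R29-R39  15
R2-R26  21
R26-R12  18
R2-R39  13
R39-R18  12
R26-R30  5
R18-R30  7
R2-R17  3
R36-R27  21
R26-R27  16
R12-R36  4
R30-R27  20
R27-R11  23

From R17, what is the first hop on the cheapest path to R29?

Compare a few routes:
R17 → R2 → R39 → R18 → R29: 3+13+12+10 = 38
R17 → R2 → R12 → R36 → R29: 3+2+4+22 = 31
R17 → R2 → R12 → R26 → R30 → R29: 3+2+18+5+12 = 40
R17 → R2 → R39 → R26 → R30 → R29: 3+13+3+5+12 = 36
Cheapest is R17 → R2 → R12 → R36 → R29 at 31.
So from R17 the first move is to R2.

R2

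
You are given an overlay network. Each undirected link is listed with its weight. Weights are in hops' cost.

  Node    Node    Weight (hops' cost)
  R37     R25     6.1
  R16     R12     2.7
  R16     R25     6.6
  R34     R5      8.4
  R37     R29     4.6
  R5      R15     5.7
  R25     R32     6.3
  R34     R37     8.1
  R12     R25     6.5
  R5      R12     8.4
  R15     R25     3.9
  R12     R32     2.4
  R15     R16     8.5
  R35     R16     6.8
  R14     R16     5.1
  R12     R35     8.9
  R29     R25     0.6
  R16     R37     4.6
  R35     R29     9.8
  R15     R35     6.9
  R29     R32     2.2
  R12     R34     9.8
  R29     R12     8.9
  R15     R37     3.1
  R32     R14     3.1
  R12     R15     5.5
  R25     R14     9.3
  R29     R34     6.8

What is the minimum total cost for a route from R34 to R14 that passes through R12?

15.3 hops' cost

Shortest R34→R12: R34 → R12 = 9.8
Best R12 to R14: R12 → R32 → R14 costing 5.5
Total via R12: 9.8 + 5.5 = 15.3 hops' cost.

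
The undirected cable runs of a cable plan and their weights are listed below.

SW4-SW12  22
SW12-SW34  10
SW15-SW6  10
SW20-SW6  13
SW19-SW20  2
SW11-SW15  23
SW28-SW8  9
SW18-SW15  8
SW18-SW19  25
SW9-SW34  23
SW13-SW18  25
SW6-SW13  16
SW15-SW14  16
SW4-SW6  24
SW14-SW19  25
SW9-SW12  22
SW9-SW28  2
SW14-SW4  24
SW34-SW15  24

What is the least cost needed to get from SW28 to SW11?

72

Compare a few routes:
SW28 - SW9 - SW34 - SW15 - SW11: 2+23+24+23 = 72
SW28 - SW9 - SW12 - SW34 - SW15 - SW11: 2+22+10+24+23 = 81
SW28 - SW9 - SW12 - SW4 - SW6 - SW15 - SW11: 2+22+22+24+10+23 = 103
SW28 - SW9 - SW12 - SW4 - SW14 - SW15 - SW11: 2+22+22+24+16+23 = 109
The minimum is 72 via SW28 - SW9 - SW34 - SW15 - SW11.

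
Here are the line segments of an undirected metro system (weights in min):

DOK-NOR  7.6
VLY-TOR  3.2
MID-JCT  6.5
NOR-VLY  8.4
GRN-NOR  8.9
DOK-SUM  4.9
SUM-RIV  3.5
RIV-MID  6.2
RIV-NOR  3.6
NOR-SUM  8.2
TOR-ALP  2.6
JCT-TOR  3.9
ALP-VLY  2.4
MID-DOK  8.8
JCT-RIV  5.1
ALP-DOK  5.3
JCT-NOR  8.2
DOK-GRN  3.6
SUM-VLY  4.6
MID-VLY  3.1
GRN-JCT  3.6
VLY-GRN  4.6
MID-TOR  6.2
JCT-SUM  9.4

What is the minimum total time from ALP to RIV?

10.5 min

Shortest distances from ALP:
ALP: 0
VLY: 2.4  (via ALP)
TOR: 2.6  (via ALP)
DOK: 5.3  (via ALP)
MID: 5.5  (via VLY)
JCT: 6.5  (via TOR)
GRN: 7  (via VLY)
SUM: 7  (via VLY)
RIV: 10.5  (via SUM)
Shortest route: ALP → VLY → SUM → RIV = 10.5 min.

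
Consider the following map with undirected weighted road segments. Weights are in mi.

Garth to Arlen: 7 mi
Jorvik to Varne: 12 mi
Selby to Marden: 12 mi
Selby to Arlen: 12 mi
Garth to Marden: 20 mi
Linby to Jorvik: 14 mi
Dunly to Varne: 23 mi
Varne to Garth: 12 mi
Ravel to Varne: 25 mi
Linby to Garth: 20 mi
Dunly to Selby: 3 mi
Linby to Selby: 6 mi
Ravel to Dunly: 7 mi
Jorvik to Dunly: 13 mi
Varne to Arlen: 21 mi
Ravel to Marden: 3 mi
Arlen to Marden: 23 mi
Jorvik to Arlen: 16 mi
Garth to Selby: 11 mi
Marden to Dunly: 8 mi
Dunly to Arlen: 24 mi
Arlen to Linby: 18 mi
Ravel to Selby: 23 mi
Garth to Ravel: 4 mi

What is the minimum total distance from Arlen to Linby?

Running Dijkstra from Arlen:
Arlen: 0
Garth: 7  (via Arlen)
Ravel: 11  (via Garth)
Selby: 12  (via Arlen)
Marden: 14  (via Ravel)
Dunly: 15  (via Selby)
Jorvik: 16  (via Arlen)
Linby: 18  (via Arlen)
Shortest route: Arlen–Linby = 18 mi.

18 mi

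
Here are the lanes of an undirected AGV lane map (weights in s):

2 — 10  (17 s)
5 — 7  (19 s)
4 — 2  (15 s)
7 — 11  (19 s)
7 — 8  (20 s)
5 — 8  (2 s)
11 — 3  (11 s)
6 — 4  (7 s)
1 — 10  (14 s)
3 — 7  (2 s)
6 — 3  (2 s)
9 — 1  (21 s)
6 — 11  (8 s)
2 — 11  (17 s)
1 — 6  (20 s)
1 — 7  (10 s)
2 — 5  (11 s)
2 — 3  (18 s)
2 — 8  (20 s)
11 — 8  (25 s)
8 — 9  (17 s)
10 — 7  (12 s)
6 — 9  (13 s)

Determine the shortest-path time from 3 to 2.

18 s

Enumerating some paths:
3 - 2: 18 = 18
3 - 6 - 4 - 2: 2+7+15 = 24
Cheapest is 3 - 2 at 18 s.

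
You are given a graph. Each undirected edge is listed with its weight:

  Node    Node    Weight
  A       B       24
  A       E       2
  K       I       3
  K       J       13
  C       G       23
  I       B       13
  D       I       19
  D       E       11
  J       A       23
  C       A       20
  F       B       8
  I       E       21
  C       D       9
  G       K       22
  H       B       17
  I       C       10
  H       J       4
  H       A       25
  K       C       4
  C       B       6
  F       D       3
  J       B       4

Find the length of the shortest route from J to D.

15

Candidate routes:
J → B → C → D: 4+6+9 = 19
J → B → F → D: 4+8+3 = 15
J → H → B → F → D: 4+17+8+3 = 32
J → K → C → D: 13+4+9 = 26
Cheapest is J → B → F → D at 15.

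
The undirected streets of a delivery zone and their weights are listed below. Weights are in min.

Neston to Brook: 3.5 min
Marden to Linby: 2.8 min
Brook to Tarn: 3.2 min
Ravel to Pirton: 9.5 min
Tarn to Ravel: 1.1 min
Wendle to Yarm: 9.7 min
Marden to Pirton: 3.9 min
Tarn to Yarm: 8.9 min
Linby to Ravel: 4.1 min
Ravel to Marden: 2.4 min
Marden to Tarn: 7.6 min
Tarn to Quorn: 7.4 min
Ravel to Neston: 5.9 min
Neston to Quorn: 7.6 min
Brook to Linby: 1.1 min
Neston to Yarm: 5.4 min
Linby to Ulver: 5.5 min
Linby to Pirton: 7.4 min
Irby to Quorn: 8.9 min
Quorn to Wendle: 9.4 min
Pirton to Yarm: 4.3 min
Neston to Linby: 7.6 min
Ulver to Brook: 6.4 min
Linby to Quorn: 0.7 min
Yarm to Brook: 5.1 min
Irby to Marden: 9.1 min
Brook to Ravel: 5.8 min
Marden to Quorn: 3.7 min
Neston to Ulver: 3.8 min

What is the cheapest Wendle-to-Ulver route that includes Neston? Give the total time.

Shortest Wendle→Neston: Wendle → Quorn → Linby → Brook → Neston = 14.7
Shortest Neston→Ulver: Neston → Ulver = 3.8
Total via Neston: 14.7 + 3.8 = 18.5 min.

18.5 min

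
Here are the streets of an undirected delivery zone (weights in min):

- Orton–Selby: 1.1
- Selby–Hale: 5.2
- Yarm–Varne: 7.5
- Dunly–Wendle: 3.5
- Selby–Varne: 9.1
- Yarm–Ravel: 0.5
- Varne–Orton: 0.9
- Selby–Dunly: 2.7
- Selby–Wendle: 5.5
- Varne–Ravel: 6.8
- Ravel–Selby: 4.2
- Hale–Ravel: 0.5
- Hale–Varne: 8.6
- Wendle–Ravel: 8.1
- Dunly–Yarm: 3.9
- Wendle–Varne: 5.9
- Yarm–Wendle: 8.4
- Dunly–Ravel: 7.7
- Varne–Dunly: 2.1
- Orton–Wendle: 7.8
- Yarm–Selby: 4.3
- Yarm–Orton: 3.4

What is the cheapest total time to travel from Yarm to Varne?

4.3 min

Compare a few routes:
Yarm - Orton - Varne: 3.4+0.9 = 4.3
Yarm - Dunly - Varne: 3.9+2.1 = 6
Cheapest is Yarm - Orton - Varne at 4.3 min.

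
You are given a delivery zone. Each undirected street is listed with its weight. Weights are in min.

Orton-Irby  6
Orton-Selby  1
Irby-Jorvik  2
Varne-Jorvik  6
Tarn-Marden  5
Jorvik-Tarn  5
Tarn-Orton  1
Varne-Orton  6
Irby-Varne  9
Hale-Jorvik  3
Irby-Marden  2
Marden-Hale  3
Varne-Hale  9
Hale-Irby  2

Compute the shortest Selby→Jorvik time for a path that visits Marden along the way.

Best Selby to Marden: Selby → Orton → Tarn → Marden costing 7
Best Marden to Jorvik: Marden → Irby → Jorvik costing 4
Total via Marden: 7 + 4 = 11 min.

11 min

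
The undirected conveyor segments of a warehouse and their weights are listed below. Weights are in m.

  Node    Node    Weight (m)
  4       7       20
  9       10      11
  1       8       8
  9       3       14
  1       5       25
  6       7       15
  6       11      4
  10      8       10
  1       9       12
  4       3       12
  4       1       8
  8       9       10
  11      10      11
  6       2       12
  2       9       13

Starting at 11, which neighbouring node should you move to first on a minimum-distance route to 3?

Compare a few routes:
11 → 6 → 2 → 9 → 3: 4+12+13+14 = 43
11 → 10 → 9 → 3: 11+11+14 = 36
The minimum is 36 m via 11 → 10 → 9 → 3.
So from 11 the first move is to 10.

10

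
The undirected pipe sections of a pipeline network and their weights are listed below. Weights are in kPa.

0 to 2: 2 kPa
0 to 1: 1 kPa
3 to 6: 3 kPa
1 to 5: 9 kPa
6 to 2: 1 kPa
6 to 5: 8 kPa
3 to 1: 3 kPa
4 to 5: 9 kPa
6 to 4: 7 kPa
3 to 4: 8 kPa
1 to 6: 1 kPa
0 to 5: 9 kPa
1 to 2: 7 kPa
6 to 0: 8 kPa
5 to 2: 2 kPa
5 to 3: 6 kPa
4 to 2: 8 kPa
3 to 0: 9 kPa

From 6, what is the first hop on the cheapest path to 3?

3

Candidate routes:
6–3: 3 = 3
6–2–0–1–3: 1+2+1+3 = 7
6–1–3: 1+3 = 4
Cheapest is 6–3 at 3 kPa.
So from 6 the first move is to 3.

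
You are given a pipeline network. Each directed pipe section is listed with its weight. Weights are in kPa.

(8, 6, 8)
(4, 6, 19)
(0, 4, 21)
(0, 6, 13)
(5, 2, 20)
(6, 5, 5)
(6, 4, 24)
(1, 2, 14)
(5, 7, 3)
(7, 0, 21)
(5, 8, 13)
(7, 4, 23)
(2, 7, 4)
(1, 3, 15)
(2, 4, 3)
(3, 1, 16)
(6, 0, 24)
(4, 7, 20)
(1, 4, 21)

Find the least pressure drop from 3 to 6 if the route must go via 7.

Best 3 to 7: 3–1–2–7 costing 34
Shortest 7→6: 7–0–6 = 34
Total via 7: 34 + 34 = 68 kPa.

68 kPa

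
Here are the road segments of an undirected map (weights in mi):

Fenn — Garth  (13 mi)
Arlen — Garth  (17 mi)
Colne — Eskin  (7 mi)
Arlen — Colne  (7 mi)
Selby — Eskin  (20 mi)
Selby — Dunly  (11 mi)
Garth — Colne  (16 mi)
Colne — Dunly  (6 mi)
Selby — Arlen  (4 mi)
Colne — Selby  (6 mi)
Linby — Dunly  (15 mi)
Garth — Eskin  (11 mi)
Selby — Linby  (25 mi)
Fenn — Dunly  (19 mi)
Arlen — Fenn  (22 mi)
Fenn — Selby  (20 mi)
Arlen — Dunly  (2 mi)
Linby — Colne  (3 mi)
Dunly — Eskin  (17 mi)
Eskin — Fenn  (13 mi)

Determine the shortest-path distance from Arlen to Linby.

Compare a few routes:
Arlen - Dunly - Colne - Linby: 2+6+3 = 11
Arlen - Colne - Linby: 7+3 = 10
The minimum is 10 mi via Arlen - Colne - Linby.

10 mi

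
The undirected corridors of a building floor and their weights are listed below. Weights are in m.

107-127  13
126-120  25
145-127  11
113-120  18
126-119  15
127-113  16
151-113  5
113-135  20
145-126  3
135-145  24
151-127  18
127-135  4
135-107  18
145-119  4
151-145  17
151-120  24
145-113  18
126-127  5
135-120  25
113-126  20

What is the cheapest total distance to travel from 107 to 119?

Candidate routes:
107 - 127 - 145 - 119: 13+11+4 = 28
107 - 135 - 127 - 126 - 145 - 119: 18+4+5+3+4 = 34
107 - 127 - 126 - 145 - 119: 13+5+3+4 = 25
107 - 127 - 126 - 119: 13+5+15 = 33
The minimum is 25 m via 107 - 127 - 126 - 145 - 119.

25 m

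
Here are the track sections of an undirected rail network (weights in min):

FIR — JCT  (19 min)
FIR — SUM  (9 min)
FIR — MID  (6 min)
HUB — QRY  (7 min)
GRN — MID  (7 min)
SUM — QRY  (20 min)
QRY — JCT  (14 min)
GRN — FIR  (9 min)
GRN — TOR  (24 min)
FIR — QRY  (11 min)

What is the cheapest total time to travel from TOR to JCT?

52 min

Compare a few routes:
TOR–GRN–FIR–JCT: 24+9+19 = 52
TOR–GRN–FIR–QRY–JCT: 24+9+11+14 = 58
TOR–GRN–MID–FIR–QRY–JCT: 24+7+6+11+14 = 62
TOR–GRN–MID–FIR–JCT: 24+7+6+19 = 56
Cheapest is TOR–GRN–FIR–JCT at 52 min.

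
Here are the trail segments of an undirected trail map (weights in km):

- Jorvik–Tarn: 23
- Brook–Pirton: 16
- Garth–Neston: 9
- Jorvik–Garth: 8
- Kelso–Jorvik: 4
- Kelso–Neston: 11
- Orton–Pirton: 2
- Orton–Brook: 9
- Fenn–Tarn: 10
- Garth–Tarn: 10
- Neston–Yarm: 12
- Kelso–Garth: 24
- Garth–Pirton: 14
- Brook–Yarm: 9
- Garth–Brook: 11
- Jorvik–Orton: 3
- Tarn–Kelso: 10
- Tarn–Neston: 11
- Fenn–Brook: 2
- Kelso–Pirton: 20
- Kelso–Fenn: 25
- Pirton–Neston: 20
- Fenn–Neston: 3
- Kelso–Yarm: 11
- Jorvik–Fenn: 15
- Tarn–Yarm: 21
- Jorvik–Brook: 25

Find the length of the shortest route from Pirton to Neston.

Settle nodes by increasing distance from Pirton:
Pirton: 0
Orton: 2  (via Pirton)
Jorvik: 5  (via Orton)
Kelso: 9  (via Jorvik)
Brook: 11  (via Orton)
Garth: 13  (via Jorvik)
Fenn: 13  (via Brook)
Neston: 16  (via Fenn)
Shortest route: Pirton → Orton → Brook → Fenn → Neston = 16 km.

16 km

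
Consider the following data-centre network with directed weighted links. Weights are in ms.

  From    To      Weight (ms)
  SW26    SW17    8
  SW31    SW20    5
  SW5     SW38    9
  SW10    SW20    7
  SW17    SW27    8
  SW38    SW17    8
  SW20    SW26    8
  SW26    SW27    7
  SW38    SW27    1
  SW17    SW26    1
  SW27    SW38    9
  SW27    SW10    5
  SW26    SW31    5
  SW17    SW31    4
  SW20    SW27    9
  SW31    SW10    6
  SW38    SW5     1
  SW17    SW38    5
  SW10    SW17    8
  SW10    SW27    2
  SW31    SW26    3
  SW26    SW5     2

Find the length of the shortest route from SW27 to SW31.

Candidate routes:
SW27–SW10–SW17–SW26–SW31: 5+8+1+5 = 19
SW27–SW38–SW17–SW31: 9+8+4 = 21
SW27–SW10–SW17–SW31: 5+8+4 = 17
SW27–SW38–SW17–SW26–SW31: 9+8+1+5 = 23
The minimum is 17 ms via SW27–SW10–SW17–SW31.

17 ms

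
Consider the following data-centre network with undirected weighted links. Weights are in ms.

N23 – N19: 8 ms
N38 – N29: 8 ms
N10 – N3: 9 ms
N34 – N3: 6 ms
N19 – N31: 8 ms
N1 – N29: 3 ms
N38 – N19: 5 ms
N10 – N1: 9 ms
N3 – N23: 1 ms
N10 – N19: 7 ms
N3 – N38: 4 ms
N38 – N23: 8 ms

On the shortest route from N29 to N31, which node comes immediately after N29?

N38

Compare a few routes:
N29–N38–N23–N19–N31: 8+8+8+8 = 32
N29–N38–N3–N23–N19–N31: 8+4+1+8+8 = 29
N29–N38–N19–N31: 8+5+8 = 21
N29–N1–N10–N19–N31: 3+9+7+8 = 27
The minimum is 21 ms via N29–N38–N19–N31.
So from N29 the first move is to N38.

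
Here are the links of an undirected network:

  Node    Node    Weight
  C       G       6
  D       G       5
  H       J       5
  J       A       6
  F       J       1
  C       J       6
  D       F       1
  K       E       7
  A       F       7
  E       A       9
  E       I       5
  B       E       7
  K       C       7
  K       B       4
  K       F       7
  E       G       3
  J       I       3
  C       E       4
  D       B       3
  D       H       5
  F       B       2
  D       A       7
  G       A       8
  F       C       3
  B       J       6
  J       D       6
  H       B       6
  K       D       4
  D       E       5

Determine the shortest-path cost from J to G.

7

Running Dijkstra from J:
J: 0
F: 1  (via J)
D: 2  (via F)
B: 3  (via F)
I: 3  (via J)
C: 4  (via F)
H: 5  (via J)
A: 6  (via J)
K: 6  (via D)
E: 7  (via D)
G: 7  (via D)
Shortest route: J → F → D → G = 7.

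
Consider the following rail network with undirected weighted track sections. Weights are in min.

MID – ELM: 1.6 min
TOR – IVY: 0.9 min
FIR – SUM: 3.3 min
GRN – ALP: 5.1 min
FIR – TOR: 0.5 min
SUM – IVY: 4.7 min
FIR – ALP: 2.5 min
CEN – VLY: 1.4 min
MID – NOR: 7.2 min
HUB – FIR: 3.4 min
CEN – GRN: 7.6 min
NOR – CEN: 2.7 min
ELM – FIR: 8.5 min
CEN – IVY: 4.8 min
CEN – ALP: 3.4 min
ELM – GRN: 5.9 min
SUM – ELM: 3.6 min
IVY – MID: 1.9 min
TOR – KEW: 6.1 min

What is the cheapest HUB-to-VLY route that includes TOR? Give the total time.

11 min

Shortest HUB→TOR: HUB–FIR–TOR = 3.9
Shortest TOR→VLY: TOR–IVY–CEN–VLY = 7.1
Total via TOR: 3.9 + 7.1 = 11 min.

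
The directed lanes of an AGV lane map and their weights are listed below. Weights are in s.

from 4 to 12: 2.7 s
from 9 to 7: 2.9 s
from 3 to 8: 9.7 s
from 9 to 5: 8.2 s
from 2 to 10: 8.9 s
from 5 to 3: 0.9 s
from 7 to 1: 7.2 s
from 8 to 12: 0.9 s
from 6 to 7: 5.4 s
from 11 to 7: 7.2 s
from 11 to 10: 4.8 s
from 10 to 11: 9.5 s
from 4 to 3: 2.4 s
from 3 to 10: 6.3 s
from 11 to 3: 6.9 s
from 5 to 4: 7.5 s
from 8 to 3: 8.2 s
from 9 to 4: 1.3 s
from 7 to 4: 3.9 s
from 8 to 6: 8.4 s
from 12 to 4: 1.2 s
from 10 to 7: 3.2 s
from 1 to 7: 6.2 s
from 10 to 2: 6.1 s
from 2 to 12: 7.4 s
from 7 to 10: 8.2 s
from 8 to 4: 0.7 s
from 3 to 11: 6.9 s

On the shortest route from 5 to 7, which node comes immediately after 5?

Enumerating some paths:
5–3–11–10–7: 0.9+6.9+4.8+3.2 = 15.8
5–4–3–10–7: 7.5+2.4+6.3+3.2 = 19.4
5–3–11–7: 0.9+6.9+7.2 = 15
5–3–10–7: 0.9+6.3+3.2 = 10.4
Cheapest is 5–3–10–7 at 10.4 s.
So from 5 the first move is to 3.

3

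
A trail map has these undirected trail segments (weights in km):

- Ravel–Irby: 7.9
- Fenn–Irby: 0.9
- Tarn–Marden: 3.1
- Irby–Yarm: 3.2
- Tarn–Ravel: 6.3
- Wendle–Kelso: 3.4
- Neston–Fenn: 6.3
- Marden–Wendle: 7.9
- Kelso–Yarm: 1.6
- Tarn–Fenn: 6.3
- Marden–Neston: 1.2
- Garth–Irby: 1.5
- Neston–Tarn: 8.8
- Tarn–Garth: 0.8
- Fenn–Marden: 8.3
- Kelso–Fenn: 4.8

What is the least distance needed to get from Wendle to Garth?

9.7 km

Candidate routes:
Wendle–Kelso–Fenn–Irby–Garth: 3.4+4.8+0.9+1.5 = 10.6
Wendle–Marden–Tarn–Garth: 7.9+3.1+0.8 = 11.8
Wendle–Kelso–Yarm–Irby–Garth: 3.4+1.6+3.2+1.5 = 9.7
Cheapest is Wendle–Kelso–Yarm–Irby–Garth at 9.7 km.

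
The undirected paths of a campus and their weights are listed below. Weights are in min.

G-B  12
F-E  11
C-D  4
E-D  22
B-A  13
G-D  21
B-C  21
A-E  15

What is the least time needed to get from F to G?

51 min

Candidate routes:
F - E - D - G: 11+22+21 = 54
F - E - A - B - G: 11+15+13+12 = 51
The minimum is 51 min via F - E - A - B - G.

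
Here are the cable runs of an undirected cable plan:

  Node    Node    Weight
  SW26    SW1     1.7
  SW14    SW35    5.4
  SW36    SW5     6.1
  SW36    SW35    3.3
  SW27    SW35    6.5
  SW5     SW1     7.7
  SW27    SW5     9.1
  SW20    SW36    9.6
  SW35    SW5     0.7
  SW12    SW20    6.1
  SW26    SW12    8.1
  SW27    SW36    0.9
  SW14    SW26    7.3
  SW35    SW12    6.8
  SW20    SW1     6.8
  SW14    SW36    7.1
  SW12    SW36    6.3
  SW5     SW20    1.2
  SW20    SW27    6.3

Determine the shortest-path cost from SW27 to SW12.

Compare a few routes:
SW27 - SW36 - SW12: 0.9+6.3 = 7.2
SW27 - SW36 - SW35 - SW5 - SW20 - SW12: 0.9+3.3+0.7+1.2+6.1 = 12.2
SW27 - SW36 - SW35 - SW12: 0.9+3.3+6.8 = 11
Cheapest is SW27 - SW36 - SW12 at 7.2.

7.2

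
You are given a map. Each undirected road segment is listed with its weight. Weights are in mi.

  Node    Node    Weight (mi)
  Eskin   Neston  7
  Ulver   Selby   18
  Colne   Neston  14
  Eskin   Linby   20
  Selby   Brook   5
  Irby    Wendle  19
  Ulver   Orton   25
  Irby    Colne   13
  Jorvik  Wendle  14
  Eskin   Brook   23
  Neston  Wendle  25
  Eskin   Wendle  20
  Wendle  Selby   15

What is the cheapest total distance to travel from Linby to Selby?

Candidate routes:
Linby–Eskin–Brook–Selby: 20+23+5 = 48
Linby–Eskin–Neston–Colne–Irby–Wendle–Selby: 20+7+14+13+19+15 = 88
Linby–Eskin–Neston–Wendle–Selby: 20+7+25+15 = 67
Linby–Eskin–Wendle–Selby: 20+20+15 = 55
Cheapest is Linby–Eskin–Brook–Selby at 48 mi.

48 mi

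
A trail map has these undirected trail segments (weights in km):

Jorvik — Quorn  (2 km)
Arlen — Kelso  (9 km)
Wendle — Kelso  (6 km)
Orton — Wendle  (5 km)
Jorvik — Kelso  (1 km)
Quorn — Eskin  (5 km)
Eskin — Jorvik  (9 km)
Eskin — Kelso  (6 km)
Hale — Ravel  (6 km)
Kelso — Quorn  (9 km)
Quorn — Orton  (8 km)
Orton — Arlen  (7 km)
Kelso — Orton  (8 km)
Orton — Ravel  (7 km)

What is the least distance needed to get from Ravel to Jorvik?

16 km

Settle nodes by increasing distance from Ravel:
Ravel: 0
Hale: 6  (via Ravel)
Orton: 7  (via Ravel)
Wendle: 12  (via Orton)
Arlen: 14  (via Orton)
Quorn: 15  (via Orton)
Kelso: 15  (via Orton)
Jorvik: 16  (via Kelso)
Shortest route: Ravel–Orton–Kelso–Jorvik = 16 km.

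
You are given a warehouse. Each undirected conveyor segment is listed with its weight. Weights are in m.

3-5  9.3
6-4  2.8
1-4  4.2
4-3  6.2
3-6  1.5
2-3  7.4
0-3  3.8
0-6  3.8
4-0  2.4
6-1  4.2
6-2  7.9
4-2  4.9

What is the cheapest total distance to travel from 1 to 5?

15 m

Settle nodes by increasing distance from 1:
1: 0
4: 4.2  (via 1)
6: 4.2  (via 1)
3: 5.7  (via 6)
0: 6.6  (via 4)
2: 9.1  (via 4)
5: 15  (via 3)
Shortest route: 1–6–3–5 = 15 m.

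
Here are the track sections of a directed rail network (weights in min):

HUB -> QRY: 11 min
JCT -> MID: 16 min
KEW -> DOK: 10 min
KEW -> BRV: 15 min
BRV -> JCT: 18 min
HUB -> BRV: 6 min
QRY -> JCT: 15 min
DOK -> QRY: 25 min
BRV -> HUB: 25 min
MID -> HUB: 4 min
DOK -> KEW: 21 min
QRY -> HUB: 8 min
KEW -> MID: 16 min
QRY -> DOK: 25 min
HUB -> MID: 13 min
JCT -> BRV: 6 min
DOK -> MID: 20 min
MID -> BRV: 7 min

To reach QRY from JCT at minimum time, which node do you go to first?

MID

Enumerating some paths:
JCT - BRV - HUB - QRY: 6+25+11 = 42
JCT - MID - BRV - HUB - QRY: 16+7+25+11 = 59
JCT - MID - HUB - QRY: 16+4+11 = 31
Cheapest is JCT - MID - HUB - QRY at 31 min.
So from JCT the first move is to MID.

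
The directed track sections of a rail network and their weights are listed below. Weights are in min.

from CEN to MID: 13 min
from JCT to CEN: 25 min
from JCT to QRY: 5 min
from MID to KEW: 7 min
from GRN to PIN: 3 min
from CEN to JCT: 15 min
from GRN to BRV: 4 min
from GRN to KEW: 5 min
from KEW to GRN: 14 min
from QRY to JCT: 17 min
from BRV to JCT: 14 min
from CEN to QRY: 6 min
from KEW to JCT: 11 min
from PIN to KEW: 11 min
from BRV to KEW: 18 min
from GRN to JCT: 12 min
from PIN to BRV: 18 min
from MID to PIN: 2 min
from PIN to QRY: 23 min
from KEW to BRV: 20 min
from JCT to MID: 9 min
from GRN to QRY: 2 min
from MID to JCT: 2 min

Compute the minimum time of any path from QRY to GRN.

Running Dijkstra from QRY:
QRY: 0
JCT: 17  (via QRY)
MID: 26  (via JCT)
PIN: 28  (via MID)
KEW: 33  (via MID)
CEN: 42  (via JCT)
BRV: 46  (via PIN)
GRN: 47  (via KEW)
Shortest route: QRY–JCT–MID–KEW–GRN = 47 min.

47 min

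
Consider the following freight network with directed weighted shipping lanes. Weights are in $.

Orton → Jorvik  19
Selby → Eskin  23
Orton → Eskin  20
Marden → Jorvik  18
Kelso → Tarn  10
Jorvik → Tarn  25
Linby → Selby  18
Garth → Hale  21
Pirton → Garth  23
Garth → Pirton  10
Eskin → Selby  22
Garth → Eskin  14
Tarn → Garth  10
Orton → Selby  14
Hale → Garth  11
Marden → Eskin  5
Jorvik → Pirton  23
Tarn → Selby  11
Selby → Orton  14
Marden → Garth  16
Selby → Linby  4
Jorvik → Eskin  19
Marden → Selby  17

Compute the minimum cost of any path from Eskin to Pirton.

$78

Shortest distances from Eskin:
Eskin: 0
Selby: 22  (via Eskin)
Linby: 26  (via Selby)
Orton: 36  (via Selby)
Jorvik: 55  (via Orton)
Pirton: 78  (via Jorvik)
Shortest route: Eskin–Selby–Orton–Jorvik–Pirton = $78.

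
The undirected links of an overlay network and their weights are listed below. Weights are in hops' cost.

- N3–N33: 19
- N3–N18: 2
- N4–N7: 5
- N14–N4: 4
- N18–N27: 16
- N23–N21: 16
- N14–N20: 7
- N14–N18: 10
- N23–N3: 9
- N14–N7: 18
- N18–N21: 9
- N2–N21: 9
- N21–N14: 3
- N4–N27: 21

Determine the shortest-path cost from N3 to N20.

19 hops' cost

Settle nodes by increasing distance from N3:
N3: 0
N18: 2  (via N3)
N23: 9  (via N3)
N21: 11  (via N18)
N14: 12  (via N18)
N4: 16  (via N14)
N27: 18  (via N18)
N20: 19  (via N14)
Shortest route: N3–N18–N14–N20 = 19 hops' cost.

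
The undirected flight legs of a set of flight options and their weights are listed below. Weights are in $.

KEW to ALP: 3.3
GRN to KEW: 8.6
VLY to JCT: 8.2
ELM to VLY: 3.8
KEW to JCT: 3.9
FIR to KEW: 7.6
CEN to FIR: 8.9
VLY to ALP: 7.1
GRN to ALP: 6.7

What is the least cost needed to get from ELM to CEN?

$30.7

Shortest distances from ELM:
ELM: 0
VLY: 3.8  (via ELM)
ALP: 10.9  (via VLY)
JCT: 12  (via VLY)
KEW: 14.2  (via ALP)
GRN: 17.6  (via ALP)
FIR: 21.8  (via KEW)
CEN: 30.7  (via FIR)
Shortest route: ELM → VLY → ALP → KEW → FIR → CEN = $30.7.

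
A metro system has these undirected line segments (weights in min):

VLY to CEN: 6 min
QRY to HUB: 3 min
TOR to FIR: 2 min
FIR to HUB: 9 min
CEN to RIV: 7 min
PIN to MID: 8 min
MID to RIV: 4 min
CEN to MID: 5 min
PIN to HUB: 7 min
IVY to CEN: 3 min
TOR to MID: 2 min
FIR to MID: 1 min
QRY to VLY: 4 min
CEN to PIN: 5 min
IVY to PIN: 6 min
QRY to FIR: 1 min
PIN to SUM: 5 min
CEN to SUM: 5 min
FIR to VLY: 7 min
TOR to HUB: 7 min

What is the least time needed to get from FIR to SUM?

11 min

Candidate routes:
FIR → MID → PIN → SUM: 1+8+5 = 14
FIR → MID → CEN → PIN → SUM: 1+5+5+5 = 16
FIR → TOR → MID → CEN → SUM: 2+2+5+5 = 14
FIR → MID → CEN → SUM: 1+5+5 = 11
The minimum is 11 min via FIR → MID → CEN → SUM.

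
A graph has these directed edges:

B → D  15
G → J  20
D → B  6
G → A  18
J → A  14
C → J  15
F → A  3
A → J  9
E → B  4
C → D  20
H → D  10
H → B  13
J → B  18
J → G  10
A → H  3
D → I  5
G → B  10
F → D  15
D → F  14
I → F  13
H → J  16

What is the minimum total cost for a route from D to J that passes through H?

36

Shortest D→H: D → F → A → H = 20
Best H to J: H → J costing 16
Total via H: 20 + 16 = 36.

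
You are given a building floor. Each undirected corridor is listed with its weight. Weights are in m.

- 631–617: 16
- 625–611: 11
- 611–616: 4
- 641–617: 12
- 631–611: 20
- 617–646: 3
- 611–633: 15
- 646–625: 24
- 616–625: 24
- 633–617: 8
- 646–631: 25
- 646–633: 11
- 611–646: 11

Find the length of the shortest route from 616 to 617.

18 m

Candidate routes:
616 - 611 - 646 - 617: 4+11+3 = 18
616 - 611 - 633 - 617: 4+15+8 = 27
Cheapest is 616 - 611 - 646 - 617 at 18 m.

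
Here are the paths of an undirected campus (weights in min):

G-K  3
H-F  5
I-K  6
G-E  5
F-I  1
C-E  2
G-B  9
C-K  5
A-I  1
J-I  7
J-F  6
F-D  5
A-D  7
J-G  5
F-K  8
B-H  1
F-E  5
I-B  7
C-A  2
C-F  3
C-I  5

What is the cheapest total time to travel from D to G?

Running Dijkstra from D:
D: 0
F: 5  (via D)
I: 6  (via F)
A: 7  (via D)
C: 8  (via F)
E: 10  (via F)
H: 10  (via F)
B: 11  (via H)
J: 11  (via F)
K: 12  (via I)
G: 15  (via E)
Shortest route: D–F–E–G = 15 min.

15 min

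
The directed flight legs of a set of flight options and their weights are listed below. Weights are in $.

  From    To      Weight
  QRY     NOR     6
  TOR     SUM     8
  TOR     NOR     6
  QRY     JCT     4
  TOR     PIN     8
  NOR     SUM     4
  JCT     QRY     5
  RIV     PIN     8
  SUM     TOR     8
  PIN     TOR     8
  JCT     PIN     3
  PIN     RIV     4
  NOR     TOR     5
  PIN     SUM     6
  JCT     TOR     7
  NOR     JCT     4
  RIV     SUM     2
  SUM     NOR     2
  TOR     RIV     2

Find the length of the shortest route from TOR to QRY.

$15

Running Dijkstra from TOR:
TOR: 0
RIV: 2  (via TOR)
SUM: 4  (via RIV)
NOR: 6  (via TOR)
PIN: 8  (via TOR)
JCT: 10  (via NOR)
QRY: 15  (via JCT)
Shortest route: TOR–NOR–JCT–QRY = $15.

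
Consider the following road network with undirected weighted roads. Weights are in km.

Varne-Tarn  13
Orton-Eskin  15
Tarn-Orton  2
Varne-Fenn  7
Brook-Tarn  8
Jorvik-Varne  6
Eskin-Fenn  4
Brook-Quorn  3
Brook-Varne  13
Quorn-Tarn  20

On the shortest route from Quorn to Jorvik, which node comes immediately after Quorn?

Compare a few routes:
Quorn → Brook → Varne → Jorvik: 3+13+6 = 22
Quorn → Brook → Tarn → Orton → Eskin → Fenn → Varne → Jorvik: 3+8+2+15+4+7+6 = 45
Quorn → Brook → Tarn → Varne → Jorvik: 3+8+13+6 = 30
Quorn → Tarn → Varne → Jorvik: 20+13+6 = 39
The minimum is 22 km via Quorn → Brook → Varne → Jorvik.
So from Quorn the first move is to Brook.

Brook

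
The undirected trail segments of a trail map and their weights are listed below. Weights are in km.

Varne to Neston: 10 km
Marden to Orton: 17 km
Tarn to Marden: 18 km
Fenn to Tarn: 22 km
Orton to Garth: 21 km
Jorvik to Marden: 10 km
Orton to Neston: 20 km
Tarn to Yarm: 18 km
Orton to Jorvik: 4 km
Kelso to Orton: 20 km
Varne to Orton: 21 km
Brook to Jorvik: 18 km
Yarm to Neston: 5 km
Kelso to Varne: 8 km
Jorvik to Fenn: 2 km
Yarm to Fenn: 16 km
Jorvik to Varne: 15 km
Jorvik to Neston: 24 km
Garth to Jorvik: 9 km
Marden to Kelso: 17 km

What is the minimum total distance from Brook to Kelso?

Shortest distances from Brook:
Brook: 0
Jorvik: 18  (via Brook)
Fenn: 20  (via Jorvik)
Orton: 22  (via Jorvik)
Garth: 27  (via Jorvik)
Marden: 28  (via Jorvik)
Varne: 33  (via Jorvik)
Yarm: 36  (via Fenn)
Neston: 41  (via Yarm)
Kelso: 41  (via Varne)
Shortest route: Brook–Jorvik–Varne–Kelso = 41 km.

41 km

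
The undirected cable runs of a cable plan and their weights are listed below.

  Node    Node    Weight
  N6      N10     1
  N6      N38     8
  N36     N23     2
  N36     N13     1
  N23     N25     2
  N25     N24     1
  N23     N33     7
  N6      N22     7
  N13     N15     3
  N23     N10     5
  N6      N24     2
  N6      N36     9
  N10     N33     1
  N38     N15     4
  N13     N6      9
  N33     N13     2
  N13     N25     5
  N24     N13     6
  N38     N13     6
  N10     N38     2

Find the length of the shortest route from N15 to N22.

Enumerating some paths:
N15–N38–N10–N6–N22: 4+2+1+7 = 14
N15–N13–N25–N24–N6–N22: 3+5+1+2+7 = 18
The minimum is 14 via N15–N38–N10–N6–N22.

14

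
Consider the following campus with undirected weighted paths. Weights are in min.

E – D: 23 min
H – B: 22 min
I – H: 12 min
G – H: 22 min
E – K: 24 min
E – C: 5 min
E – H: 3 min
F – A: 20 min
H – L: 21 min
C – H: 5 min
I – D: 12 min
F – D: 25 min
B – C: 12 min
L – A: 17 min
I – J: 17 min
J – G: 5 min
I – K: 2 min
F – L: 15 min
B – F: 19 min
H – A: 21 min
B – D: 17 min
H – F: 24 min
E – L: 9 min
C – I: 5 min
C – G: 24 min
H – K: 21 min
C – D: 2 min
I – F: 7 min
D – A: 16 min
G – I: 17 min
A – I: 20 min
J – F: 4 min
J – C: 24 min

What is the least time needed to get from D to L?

16 min

Enumerating some paths:
D - C - E - L: 2+5+9 = 16
D - C - H - E - L: 2+5+3+9 = 19
The minimum is 16 min via D - C - E - L.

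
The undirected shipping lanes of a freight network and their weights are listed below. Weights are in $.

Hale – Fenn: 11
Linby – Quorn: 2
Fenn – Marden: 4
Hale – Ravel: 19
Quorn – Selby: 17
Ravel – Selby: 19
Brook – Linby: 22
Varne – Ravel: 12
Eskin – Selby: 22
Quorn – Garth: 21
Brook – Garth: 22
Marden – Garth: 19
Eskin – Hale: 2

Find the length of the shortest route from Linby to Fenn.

$46

Settle nodes by increasing distance from Linby:
Linby: 0
Quorn: 2  (via Linby)
Selby: 19  (via Quorn)
Brook: 22  (via Linby)
Garth: 23  (via Quorn)
Ravel: 38  (via Selby)
Eskin: 41  (via Selby)
Marden: 42  (via Garth)
Hale: 43  (via Eskin)
Fenn: 46  (via Marden)
Shortest route: Linby → Quorn → Garth → Marden → Fenn = $46.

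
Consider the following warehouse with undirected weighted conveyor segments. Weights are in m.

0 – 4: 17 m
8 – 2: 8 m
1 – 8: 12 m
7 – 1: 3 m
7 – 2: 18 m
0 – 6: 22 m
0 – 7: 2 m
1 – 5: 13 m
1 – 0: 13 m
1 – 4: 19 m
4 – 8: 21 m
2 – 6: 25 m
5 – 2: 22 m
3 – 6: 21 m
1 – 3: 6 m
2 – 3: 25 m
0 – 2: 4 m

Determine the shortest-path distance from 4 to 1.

Candidate routes:
4–0–1: 17+13 = 30
4–0–7–1: 17+2+3 = 22
4–1: 19 = 19
Cheapest is 4–1 at 19 m.

19 m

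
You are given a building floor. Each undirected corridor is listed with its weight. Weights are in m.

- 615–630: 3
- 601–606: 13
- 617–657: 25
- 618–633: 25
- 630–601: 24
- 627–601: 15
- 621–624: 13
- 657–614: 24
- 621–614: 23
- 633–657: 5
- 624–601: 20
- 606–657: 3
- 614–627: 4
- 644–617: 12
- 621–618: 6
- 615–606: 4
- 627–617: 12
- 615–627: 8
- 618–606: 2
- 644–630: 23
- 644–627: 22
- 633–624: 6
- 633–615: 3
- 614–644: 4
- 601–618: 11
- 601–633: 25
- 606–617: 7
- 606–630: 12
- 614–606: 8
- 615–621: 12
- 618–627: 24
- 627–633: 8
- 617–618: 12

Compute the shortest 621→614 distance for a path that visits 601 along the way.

Best 621 to 601: 621 → 618 → 601 costing 17
Best 601 to 614: 601 → 627 → 614 costing 19
Total via 601: 17 + 19 = 36 m.

36 m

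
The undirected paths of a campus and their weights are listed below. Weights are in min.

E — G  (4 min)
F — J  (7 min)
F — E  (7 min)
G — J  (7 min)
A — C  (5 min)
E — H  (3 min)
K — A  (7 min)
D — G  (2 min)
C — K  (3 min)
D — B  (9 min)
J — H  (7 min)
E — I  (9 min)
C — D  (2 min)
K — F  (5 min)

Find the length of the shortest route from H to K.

Shortest distances from H:
H: 0
E: 3  (via H)
G: 7  (via E)
J: 7  (via H)
D: 9  (via G)
F: 10  (via E)
C: 11  (via D)
I: 12  (via E)
K: 14  (via C)
Shortest route: H → E → G → D → C → K = 14 min.

14 min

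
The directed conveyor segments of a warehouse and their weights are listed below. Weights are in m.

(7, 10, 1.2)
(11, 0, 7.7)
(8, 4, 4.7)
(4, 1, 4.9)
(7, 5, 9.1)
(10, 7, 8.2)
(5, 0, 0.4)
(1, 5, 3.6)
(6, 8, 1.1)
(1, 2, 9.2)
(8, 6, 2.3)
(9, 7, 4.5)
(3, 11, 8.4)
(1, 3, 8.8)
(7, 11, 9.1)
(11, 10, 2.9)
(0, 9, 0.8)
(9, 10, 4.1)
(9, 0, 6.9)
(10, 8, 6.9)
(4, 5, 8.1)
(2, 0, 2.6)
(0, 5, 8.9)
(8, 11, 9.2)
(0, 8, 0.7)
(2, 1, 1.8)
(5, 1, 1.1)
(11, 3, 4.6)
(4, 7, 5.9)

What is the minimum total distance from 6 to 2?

Enumerating some paths:
6 - 8 - 4 - 5 - 1 - 2: 1.1+4.7+8.1+1.1+9.2 = 24.2
6 - 8 - 4 - 1 - 2: 1.1+4.7+4.9+9.2 = 19.9
Cheapest is 6 - 8 - 4 - 1 - 2 at 19.9 m.

19.9 m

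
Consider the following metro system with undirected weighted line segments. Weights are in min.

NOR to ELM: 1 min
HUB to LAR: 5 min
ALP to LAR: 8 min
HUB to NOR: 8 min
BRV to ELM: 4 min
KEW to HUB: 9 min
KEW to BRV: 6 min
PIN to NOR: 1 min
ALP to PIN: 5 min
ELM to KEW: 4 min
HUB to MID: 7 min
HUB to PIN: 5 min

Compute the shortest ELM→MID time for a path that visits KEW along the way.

Shortest ELM→KEW: ELM–KEW = 4
Shortest KEW→MID: KEW–HUB–MID = 16
Total via KEW: 4 + 16 = 20 min.

20 min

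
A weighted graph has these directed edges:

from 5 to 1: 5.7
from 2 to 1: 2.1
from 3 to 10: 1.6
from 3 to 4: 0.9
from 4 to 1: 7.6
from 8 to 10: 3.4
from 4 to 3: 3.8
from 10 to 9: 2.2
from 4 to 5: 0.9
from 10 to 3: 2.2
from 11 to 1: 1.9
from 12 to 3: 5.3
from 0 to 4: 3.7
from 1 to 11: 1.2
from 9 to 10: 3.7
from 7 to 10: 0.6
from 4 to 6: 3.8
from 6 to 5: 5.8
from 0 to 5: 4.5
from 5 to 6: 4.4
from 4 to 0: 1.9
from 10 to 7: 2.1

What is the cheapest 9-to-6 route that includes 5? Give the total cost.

Best 9 to 5: 9 → 10 → 3 → 4 → 5 costing 7.7
Shortest 5→6: 5 → 6 = 4.4
Total via 5: 7.7 + 4.4 = 12.1.

12.1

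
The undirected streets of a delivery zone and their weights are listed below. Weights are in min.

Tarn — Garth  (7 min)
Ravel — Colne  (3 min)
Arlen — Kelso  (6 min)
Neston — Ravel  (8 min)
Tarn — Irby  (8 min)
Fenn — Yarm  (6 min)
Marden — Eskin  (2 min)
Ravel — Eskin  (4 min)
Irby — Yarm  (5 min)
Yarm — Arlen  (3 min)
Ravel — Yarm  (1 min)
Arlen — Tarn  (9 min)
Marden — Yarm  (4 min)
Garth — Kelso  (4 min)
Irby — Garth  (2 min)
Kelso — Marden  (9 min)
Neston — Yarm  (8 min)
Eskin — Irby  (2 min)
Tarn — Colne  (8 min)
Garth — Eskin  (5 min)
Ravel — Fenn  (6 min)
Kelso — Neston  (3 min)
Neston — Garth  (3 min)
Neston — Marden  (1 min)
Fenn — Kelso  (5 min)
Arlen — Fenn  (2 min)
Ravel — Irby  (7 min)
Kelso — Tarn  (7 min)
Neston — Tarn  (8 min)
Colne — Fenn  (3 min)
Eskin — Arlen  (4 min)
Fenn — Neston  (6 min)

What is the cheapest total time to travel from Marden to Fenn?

7 min

Compare a few routes:
Marden–Eskin–Arlen–Fenn: 2+4+2 = 8
Marden–Neston–Fenn: 1+6 = 7
Cheapest is Marden–Neston–Fenn at 7 min.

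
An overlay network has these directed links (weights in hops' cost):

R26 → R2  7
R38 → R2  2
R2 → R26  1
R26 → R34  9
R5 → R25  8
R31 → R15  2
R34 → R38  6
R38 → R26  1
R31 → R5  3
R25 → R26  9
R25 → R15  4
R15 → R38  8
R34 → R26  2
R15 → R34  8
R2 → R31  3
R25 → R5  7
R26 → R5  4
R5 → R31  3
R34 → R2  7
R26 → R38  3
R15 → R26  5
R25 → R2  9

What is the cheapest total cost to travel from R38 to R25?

13 hops' cost

Settle nodes by increasing distance from R38:
R38: 0
R26: 1  (via R38)
R2: 2  (via R38)
R5: 5  (via R26)
R31: 5  (via R2)
R15: 7  (via R31)
R34: 10  (via R26)
R25: 13  (via R5)
Shortest route: R38 → R26 → R5 → R25 = 13 hops' cost.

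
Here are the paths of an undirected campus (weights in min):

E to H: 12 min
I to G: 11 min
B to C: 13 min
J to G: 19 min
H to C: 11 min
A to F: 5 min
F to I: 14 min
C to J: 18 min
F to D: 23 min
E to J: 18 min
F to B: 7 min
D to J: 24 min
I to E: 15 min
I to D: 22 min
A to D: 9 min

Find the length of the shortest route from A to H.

36 min

Candidate routes:
A–F–I–E–H: 5+14+15+12 = 46
A–F–B–C–H: 5+7+13+11 = 36
The minimum is 36 min via A–F–B–C–H.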